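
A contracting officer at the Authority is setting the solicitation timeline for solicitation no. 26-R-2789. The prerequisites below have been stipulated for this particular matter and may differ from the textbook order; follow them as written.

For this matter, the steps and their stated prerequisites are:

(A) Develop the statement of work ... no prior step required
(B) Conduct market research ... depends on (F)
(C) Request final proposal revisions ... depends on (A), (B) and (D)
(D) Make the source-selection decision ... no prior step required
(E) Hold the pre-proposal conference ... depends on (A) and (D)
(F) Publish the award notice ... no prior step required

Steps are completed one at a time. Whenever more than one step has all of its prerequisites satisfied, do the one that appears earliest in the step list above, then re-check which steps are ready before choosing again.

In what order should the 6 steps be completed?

(A), (D) and (F) have no prerequisites; (A) is listed earlier, so (A) is first.
(D) and (F) are both available; (D) is listed earlier → (D).
Ready: (E) and (F). (E) is listed earlier → (E).
That leaves (F) as the only ready step → (F).
Next only (B) has its prerequisites met → (B).
That leaves (C) as the only ready step → (C).

(A) → (D) → (E) → (F) → (B) → (C)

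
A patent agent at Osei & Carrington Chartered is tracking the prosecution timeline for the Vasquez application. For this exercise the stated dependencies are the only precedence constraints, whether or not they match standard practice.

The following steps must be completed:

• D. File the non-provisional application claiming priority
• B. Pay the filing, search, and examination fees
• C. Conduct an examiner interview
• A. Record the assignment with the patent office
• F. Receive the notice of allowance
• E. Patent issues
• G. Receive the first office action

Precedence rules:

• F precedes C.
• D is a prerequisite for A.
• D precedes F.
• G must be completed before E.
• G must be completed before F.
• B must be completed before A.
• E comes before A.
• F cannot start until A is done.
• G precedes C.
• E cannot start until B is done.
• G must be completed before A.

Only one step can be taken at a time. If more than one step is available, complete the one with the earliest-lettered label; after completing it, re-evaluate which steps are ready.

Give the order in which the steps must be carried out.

B D G E A F C

Nothing is required for B, D and G. B has the earlier label → B first.
Ready: D and G. D has the earlier label → D.
G is the only step now ready → G.
E is the only step now ready → E.
Next only A has its prerequisites met → A.
F is the only step now ready → F.
C is the only step now ready → C.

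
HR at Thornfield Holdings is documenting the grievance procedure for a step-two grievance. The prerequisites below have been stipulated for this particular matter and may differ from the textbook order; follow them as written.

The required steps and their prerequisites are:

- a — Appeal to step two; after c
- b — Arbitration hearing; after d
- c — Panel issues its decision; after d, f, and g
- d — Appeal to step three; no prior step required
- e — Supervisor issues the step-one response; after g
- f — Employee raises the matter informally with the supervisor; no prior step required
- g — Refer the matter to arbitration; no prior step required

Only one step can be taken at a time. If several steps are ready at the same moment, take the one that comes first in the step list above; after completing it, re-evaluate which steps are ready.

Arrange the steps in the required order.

d, b, f, g, c, a, e

Nothing is required for d, f and g. d is listed earlier → d first.
b now also ready, so the ready set is {b, f, g}; b is listed earlier → b.
Ready: f and g. f is listed earlier → f.
That leaves g as the only ready step → g.
Now c and e have their prerequisites met. c is listed earlier, so c next.
a now also ready, so the ready set is {a, e}; a is listed earlier → a.
Next only e has its prerequisites met → e.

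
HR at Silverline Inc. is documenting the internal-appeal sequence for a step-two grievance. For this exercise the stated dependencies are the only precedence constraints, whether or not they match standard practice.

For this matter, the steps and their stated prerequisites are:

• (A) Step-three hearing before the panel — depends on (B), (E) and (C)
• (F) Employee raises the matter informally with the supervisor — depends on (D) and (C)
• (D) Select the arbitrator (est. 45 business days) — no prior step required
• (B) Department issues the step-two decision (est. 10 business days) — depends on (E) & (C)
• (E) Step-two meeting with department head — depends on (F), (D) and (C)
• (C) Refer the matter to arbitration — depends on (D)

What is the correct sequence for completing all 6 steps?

(D) → (C) → (F) → (E) → (B) → (A)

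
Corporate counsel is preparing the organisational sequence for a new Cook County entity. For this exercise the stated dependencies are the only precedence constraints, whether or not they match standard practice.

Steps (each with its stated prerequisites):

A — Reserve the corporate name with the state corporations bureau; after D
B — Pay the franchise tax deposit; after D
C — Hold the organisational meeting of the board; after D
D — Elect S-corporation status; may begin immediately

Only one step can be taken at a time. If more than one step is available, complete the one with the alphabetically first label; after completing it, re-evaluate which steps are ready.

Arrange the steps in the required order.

D has no prerequisites → D first.
Ready: A, B and C. A has the earlier label → A.
Ready: B and C. B has the earlier label → B.
C needed D, now all done → C.

D, A, B, C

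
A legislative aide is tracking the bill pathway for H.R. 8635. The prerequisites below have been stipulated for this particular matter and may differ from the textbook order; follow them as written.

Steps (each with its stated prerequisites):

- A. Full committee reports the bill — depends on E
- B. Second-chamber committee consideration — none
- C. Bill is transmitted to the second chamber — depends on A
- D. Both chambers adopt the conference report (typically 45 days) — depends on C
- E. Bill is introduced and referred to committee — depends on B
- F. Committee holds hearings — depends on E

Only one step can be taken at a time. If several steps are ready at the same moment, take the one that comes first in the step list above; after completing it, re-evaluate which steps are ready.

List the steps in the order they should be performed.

B, E, A, C, D, F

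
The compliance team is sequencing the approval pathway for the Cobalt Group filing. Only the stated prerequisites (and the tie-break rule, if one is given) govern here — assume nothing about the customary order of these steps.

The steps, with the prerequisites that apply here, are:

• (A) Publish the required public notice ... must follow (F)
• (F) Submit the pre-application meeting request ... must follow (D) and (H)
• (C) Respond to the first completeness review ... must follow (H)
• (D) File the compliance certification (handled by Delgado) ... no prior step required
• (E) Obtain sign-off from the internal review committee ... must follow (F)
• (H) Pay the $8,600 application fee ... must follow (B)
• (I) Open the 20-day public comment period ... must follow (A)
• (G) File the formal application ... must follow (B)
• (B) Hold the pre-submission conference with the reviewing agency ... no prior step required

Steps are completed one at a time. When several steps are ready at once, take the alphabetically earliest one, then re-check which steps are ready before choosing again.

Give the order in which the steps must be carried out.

Nothing is required for (B) and (D). (B) has the earlier label → (B) first.
(D), (G) and (H) are all available; (D) has the earlier label → (D).
Ready: (G) and (H). (G) has the earlier label → (G).
(H) is the only step now ready → (H).
Now (C) and (F) have their prerequisites met. (C) has the earlier label, so (C) next.
Next only (F) has its prerequisites met → (F).
Ready: (A) and (E). (A) has the earlier label → (A).
Ready: (E) and (I). (E) has the earlier label → (E).
(I) is the only step now ready → (I).

(B), (D), (G), (H), (C), (F), (A), (E), (I)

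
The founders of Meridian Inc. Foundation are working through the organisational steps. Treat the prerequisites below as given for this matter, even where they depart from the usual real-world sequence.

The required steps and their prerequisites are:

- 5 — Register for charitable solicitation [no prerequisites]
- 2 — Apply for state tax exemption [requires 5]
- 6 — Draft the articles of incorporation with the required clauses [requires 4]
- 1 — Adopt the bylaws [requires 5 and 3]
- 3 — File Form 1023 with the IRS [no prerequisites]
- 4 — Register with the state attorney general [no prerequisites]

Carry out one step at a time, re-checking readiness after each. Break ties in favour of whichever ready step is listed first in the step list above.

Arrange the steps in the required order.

5 2 3 1 4 6

5, 3 and 4 have no prerequisites; 5 is listed earlier, so 5 is first.
2, 3 and 4 are all available; 2 is listed earlier → 2.
3 and 4 are both available; 3 is listed earlier → 3.
1 now also ready, so the ready set is {1, 4}; 1 is listed earlier → 1.
4 is the only step now ready → 4.
6 is the only step now ready → 6.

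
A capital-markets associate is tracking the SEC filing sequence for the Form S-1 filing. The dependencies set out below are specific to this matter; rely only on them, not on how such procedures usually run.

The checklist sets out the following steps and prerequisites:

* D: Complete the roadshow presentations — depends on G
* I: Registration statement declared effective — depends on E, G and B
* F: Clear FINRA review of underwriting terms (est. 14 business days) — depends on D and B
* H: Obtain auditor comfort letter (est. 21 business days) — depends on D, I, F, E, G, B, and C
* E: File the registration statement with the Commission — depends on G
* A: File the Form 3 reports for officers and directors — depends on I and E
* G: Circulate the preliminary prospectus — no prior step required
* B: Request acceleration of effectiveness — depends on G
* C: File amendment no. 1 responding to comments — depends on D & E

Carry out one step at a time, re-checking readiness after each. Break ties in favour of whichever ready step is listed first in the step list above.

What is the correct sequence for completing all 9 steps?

Only G has no prerequisites, so it is first.
Ready: D, E and B. D is listed earlier → D.
Now E and B have their prerequisites met. E is listed earlier, so E next.
Now B and C have their prerequisites met. B is listed earlier, so B next.
Now I, F and C have their prerequisites met. I is listed earlier, so I next.
Ready: F, A and C. F is listed earlier → F.
A and C are both available; A is listed earlier → A.
C is the only step now ready → C.
H needed D, I, F, E, G, B and C, now all done → H.

G, D, E, B, I, F, A, C, H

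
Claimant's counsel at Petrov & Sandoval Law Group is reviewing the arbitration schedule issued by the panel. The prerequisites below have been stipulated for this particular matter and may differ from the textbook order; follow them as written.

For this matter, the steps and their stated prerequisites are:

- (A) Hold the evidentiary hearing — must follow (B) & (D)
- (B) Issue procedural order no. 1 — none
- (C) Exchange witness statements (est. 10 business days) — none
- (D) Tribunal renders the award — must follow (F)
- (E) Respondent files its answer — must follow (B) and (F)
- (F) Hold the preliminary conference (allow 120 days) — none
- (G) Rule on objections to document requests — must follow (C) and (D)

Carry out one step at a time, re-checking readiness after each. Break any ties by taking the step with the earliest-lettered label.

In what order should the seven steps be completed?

(B), (C), (F), (D), (A), (E), (G)

Nothing is required for (B), (C) and (F). (B) has the earlier label → (B) first.
(C) and (F) are both available; (C) has the earlier label → (C).
That leaves (F) as the only ready step → (F).
(D) and (E) are both available; (D) has the earlier label → (D).
Ready: (A), (E) and (G). (A) has the earlier label → (A).
Now (E) and (G) have their prerequisites met. (E) has the earlier label, so (E) next.
Next only (G) has its prerequisites met → (G).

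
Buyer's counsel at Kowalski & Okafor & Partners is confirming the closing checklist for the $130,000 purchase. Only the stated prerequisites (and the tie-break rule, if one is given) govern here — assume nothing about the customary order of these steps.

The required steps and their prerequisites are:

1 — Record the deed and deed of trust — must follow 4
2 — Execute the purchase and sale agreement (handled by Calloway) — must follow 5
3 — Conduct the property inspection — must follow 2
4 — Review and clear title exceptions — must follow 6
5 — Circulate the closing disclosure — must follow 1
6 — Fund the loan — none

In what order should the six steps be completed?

6, 4, 1, 5, 2, 3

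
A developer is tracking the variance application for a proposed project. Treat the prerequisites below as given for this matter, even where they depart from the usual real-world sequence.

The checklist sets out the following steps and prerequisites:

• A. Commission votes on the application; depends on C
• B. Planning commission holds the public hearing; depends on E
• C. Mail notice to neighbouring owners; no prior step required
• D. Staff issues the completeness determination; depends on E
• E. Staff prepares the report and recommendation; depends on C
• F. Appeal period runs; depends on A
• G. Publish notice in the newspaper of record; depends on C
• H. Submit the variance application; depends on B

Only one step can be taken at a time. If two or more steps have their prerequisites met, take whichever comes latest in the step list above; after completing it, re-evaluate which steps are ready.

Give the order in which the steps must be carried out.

C is the only step with nothing outstanding, so it goes first.
Now G, E and A have their prerequisites met. G is listed later, so G next.
Now E and A have their prerequisites met. E is listed later, so E next.
Now D, B and A have their prerequisites met. D is listed later, so D next.
B and A are both available; B is listed later → B.
H now also ready, so the ready set is {H, A}; H is listed later → H.
A is the only step now ready → A.
F is the only step now ready → F.

C G E D B H A F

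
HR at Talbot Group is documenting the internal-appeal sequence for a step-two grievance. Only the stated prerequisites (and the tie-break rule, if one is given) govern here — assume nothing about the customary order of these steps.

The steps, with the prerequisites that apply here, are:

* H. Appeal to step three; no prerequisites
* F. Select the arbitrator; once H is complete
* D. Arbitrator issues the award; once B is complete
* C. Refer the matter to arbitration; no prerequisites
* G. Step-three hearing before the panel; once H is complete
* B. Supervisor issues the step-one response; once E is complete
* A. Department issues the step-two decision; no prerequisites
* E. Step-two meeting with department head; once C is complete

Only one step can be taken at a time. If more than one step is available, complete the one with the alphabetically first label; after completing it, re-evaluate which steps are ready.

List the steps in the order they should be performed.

A, C and H have no prerequisites; A has the earlier label, so A is first.
Ready: C and H. C has the earlier label → C.
Ready: E and H. E has the earlier label → E.
B and H are both available; B has the earlier label → B.
Now D and H have their prerequisites met. D has the earlier label, so D next.
H is the only step now ready → H.
Ready: F and G. F has the earlier label → F.
G needed H, now all done → G.

A C E B D H F G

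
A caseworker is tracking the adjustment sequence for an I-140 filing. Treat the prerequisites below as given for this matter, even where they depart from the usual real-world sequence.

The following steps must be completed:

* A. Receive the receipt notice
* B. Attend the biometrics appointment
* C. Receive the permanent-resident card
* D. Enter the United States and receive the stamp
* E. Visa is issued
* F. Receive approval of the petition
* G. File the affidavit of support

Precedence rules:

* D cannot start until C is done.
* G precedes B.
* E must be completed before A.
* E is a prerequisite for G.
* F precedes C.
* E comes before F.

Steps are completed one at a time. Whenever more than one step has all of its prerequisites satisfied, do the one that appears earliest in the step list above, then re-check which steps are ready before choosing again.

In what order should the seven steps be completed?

E, A, F, C, D, G, B

Only E has no prerequisites, so it is first.
A, F and G are all available; A is listed earlier → A.
F and G are both available; F is listed earlier → F.
C and G are both available; C is listed earlier → C.
D now also ready, so the ready set is {D, G}; D is listed earlier → D.
G needed E, now all done → G.
B is the only step now ready → B.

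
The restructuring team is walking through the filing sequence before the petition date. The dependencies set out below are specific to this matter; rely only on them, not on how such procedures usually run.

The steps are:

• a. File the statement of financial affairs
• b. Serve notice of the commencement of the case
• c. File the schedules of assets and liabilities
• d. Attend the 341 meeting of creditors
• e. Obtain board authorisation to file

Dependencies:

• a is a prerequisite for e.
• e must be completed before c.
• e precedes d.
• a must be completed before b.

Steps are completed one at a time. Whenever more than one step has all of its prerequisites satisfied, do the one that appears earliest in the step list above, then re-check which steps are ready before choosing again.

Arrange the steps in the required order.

a, b, e, c, d

a has no prerequisites → a first.
Ready: b and e. b is listed earlier → b.
e needed a, now all done → e.
Ready: c and d. c is listed earlier → c.
d is the only step now ready → d.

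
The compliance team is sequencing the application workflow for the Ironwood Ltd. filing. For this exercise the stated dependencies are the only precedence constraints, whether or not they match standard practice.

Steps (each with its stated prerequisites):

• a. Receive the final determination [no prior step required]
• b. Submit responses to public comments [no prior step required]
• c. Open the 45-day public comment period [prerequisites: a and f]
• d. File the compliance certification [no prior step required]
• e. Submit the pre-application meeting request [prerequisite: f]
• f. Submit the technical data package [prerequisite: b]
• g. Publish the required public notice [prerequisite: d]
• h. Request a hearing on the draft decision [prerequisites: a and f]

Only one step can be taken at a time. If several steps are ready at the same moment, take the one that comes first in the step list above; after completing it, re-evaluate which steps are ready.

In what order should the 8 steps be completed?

Nothing is required for a, b and d. a is listed earlier → a first.
b and d are both available; b is listed earlier → b.
f now also ready, so the ready set is {d, f}; d is listed earlier → d.
f and g are both available; f is listed earlier → f.
c, e and h now also ready, so the ready set is {c, e, g, h}; c is listed earlier → c.
e, g and h are all available; e is listed earlier → e.
Now g and h have their prerequisites met. g is listed earlier, so g next.
Next only h has its prerequisites met → h.

a → b → d → f → c → e → g → h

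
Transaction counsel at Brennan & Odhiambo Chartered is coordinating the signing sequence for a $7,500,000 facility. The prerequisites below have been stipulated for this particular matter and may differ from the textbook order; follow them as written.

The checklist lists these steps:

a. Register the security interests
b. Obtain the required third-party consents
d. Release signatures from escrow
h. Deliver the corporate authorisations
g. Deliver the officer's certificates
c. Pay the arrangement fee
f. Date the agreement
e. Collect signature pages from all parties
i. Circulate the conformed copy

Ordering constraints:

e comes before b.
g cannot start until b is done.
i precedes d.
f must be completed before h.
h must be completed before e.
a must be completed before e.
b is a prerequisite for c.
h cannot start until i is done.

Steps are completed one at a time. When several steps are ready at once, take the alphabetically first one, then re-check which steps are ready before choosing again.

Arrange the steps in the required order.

a → f → i → d → h → e → b → c → g

a, f and i have no prerequisites; a has the earlier label, so a is first.
f and i are both available; f has the earlier label → f.
Next only i has its prerequisites met → i.
d and h are both available; d has the earlier label → d.
That leaves h as the only ready step → h.
e needed a and h, now all done → e.
b needed e, now all done → b.
Now c and g have their prerequisites met. c has the earlier label, so c next.
That leaves g as the only ready step → g.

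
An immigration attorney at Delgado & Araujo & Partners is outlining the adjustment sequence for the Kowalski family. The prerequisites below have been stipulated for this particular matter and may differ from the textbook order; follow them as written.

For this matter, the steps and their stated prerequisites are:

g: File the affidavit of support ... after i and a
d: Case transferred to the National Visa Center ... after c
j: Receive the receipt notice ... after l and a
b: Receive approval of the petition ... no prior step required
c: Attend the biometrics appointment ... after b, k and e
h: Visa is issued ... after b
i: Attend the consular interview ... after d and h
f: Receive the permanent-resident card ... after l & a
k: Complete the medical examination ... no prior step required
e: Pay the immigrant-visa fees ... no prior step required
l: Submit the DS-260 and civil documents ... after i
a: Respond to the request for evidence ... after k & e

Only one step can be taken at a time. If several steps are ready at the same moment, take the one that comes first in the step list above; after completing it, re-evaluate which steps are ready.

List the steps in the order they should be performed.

Nothing is required for b, k and e. b is listed earlier → b first.
h now also ready, so the ready set is {h, k, e}; h is listed earlier → h.
k and e are both available; k is listed earlier → k.
e is the only step now ready → e.
c and a are both available; c is listed earlier → c.
d and a are both available; d is listed earlier → d.
Now i and a have their prerequisites met. i is listed earlier, so i next.
l now also ready, so the ready set is {l, a}; l is listed earlier → l.
a needed k and e, now all done → a.
Now g, j and f have their prerequisites met. g is listed earlier, so g next.
j and f are both available; j is listed earlier → j.
f needed l and a, now all done → f.

b, h, k, e, c, d, i, l, a, g, j, f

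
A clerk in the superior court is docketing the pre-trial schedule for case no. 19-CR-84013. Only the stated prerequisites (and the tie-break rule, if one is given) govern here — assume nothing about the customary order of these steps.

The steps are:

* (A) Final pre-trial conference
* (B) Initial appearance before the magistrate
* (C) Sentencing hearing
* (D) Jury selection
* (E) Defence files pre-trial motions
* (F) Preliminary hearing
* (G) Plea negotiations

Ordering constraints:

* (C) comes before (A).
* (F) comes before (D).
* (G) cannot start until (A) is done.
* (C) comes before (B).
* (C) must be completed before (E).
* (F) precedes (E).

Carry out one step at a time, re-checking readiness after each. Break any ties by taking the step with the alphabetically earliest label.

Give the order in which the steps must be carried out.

(C), (A), (B), (F), (D), (E), (G)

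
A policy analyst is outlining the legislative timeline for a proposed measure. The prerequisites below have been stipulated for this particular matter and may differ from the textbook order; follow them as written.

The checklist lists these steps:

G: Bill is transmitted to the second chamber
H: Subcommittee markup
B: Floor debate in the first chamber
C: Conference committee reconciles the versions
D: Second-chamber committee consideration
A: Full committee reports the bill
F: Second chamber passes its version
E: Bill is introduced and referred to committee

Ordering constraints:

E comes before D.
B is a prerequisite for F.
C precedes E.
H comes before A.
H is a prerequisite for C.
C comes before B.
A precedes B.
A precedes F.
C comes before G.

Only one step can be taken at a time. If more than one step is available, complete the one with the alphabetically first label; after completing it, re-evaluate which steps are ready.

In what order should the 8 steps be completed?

H A C B E D F G

Only H has no prerequisites, so it is first.
Now A and C have their prerequisites met. A has the earlier label, so A next.
Next only C has its prerequisites met → C.
B, E and G are all available; B has the earlier label → B.
F now also ready, so the ready set is {E, F, G}; E has the earlier label → E.
Now D, F and G have their prerequisites met. D has the earlier label, so D next.
Ready: F and G. F has the earlier label → F.
G needed C, now all done → G.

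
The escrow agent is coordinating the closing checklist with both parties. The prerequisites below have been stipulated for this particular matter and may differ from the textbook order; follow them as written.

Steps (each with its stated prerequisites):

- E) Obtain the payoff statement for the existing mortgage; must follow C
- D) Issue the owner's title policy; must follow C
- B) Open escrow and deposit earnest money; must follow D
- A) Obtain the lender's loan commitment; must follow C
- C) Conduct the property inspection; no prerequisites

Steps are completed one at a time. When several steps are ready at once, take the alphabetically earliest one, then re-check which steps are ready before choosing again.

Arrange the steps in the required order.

C → A → D → B → E

Only C has no prerequisites, so it is first.
A, D and E are all available; A has the earlier label → A.
D and E are both available; D has the earlier label → D.
B now also ready, so the ready set is {B, E}; B has the earlier label → B.
That leaves E as the only ready step → E.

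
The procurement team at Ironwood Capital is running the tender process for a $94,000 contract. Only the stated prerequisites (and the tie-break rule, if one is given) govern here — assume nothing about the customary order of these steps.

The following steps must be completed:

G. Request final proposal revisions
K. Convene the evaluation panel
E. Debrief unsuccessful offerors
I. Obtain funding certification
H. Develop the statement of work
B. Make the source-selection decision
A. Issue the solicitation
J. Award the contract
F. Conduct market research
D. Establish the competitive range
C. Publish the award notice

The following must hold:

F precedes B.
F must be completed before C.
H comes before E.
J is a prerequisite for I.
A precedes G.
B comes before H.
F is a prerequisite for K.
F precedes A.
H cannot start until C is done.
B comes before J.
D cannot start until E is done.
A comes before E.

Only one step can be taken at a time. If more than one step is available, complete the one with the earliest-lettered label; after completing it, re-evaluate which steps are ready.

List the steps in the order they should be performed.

F has no prerequisites → F first.
Ready: A, B, C and K. A has the earlier label → A.
G now also ready, so the ready set is {B, C, G, K}; B has the earlier label → B.
J now also ready, so the ready set is {C, G, J, K}; C has the earlier label → C.
H now also ready, so the ready set is {G, H, J, K}; G has the earlier label → G.
Ready: H, J and K. H has the earlier label → H.
Ready: E, J and K. E has the earlier label → E.
D now also ready, so the ready set is {D, J, K}; D has the earlier label → D.
J and K are both available; J has the earlier label → J.
I now also ready, so the ready set is {I, K}; I has the earlier label → I.
Next only K has its prerequisites met → K.

F, A, B, C, G, H, E, D, J, I, K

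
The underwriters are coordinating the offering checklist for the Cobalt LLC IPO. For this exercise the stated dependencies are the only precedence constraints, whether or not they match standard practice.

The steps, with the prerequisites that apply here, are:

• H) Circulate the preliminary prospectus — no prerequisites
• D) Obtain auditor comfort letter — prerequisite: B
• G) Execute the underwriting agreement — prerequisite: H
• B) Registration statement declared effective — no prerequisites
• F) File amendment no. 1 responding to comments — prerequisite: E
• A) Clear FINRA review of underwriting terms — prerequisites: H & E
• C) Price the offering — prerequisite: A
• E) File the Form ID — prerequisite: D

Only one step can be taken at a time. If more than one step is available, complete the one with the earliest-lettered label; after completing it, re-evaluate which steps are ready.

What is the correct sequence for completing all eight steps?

Nothing is required for B and H. B has the earlier label → B first.
Ready: D and H. D has the earlier label → D.
E now also ready, so the ready set is {E, H}; E has the earlier label → E.
F now also ready, so the ready set is {F, H}; F has the earlier label → F.
Next only H has its prerequisites met → H.
Ready: A and G. A has the earlier label → A.
Now C and G have their prerequisites met. C has the earlier label, so C next.
That leaves G as the only ready step → G.

B → D → E → F → H → A → C → G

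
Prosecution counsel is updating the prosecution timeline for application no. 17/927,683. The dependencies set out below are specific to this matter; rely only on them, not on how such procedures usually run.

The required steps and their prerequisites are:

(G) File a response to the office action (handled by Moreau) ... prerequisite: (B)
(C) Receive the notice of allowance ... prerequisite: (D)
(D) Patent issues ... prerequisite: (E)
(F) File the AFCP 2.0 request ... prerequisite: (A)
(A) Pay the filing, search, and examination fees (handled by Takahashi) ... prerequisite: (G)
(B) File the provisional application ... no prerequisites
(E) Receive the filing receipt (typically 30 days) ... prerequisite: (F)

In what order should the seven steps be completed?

(B), (G), (A), (F), (E), (D), (C)

(B) is the only step with nothing outstanding, so it goes first.
(G) needed (B), now all done → (G).
That leaves (A) as the only ready step → (A).
Next only (F) has its prerequisites met → (F).
Next only (E) has its prerequisites met → (E).
That leaves (D) as the only ready step → (D).
(C) needed (D), now all done → (C).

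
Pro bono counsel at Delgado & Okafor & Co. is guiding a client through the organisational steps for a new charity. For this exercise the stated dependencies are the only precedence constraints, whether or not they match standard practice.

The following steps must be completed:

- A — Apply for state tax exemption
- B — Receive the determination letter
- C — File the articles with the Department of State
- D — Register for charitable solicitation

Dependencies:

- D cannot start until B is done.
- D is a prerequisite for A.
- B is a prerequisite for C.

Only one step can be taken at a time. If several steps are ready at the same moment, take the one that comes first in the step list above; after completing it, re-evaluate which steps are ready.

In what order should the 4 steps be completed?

Only B has no prerequisites, so it is first.
Now C and D have their prerequisites met. C is listed earlier, so C next.
D needed B, now all done → D.
That leaves A as the only ready step → A.

B C D A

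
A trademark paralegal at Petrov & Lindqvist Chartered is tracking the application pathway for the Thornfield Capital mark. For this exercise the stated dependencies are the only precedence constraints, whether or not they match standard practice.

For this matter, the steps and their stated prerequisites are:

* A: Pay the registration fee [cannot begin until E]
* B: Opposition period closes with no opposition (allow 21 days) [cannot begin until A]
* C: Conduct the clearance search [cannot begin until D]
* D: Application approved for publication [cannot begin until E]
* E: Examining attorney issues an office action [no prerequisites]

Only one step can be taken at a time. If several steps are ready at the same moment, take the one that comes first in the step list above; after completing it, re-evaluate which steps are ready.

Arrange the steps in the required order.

E is the only step with nothing outstanding, so it goes first.
Now A and D have their prerequisites met. A is listed earlier, so A next.
B now also ready, so the ready set is {B, D}; B is listed earlier → B.
D needed E, now all done → D.
C is the only step now ready → C.

E, A, B, D, C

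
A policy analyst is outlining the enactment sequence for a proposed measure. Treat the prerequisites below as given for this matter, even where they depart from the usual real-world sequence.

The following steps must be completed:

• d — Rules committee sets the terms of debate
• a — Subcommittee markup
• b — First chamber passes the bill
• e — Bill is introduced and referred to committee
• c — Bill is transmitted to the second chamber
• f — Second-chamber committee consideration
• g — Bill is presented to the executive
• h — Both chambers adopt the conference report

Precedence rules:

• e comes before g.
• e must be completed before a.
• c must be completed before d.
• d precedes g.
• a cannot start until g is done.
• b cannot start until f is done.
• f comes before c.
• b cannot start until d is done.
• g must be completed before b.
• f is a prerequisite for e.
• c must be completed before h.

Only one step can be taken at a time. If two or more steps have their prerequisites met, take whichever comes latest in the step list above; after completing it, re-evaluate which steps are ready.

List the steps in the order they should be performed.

f, c, h, e, d, g, b, a

f has no prerequisites → f first.
c and e are both available; c is listed later → c.
Ready: h, e and d. h is listed later → h.
e and d are both available; e is listed later → e.
That leaves d as the only ready step → d.
g needed e and d, now all done → g.
b and a are both available; b is listed later → b.
a needed g and e, now all done → a.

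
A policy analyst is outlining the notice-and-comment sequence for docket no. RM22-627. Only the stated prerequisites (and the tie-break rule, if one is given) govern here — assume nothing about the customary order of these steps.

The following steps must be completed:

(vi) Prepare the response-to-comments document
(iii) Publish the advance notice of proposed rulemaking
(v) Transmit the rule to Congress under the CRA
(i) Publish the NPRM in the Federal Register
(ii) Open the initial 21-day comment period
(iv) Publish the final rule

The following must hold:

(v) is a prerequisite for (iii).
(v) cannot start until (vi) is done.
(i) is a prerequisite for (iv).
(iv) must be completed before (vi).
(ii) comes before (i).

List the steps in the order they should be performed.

(ii), (i), (iv), (vi), (v), (iii)

Only (ii) has no prerequisites, so it is first.
(i) is the only step now ready → (i).
That leaves (iv) as the only ready step → (iv).
(vi) needed (iv), now all done → (vi).
(v) needed (vi), now all done → (v).
That leaves (iii) as the only ready step → (iii).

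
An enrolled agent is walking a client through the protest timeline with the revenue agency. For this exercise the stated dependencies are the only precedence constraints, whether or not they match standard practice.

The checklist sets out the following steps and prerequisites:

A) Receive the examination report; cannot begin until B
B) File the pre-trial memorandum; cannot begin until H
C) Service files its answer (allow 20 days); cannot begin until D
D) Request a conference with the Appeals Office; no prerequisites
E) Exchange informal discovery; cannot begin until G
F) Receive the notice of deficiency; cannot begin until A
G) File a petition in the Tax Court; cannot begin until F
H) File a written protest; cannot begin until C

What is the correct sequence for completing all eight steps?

D has no prerequisites → D first.
C needed D, now all done → C.
Next only H has its prerequisites met → H.
That leaves B as the only ready step → B.
That leaves A as the only ready step → A.
That leaves F as the only ready step → F.
Next only G has its prerequisites met → G.
E needed G, now all done → E.

D, C, H, B, A, F, G, E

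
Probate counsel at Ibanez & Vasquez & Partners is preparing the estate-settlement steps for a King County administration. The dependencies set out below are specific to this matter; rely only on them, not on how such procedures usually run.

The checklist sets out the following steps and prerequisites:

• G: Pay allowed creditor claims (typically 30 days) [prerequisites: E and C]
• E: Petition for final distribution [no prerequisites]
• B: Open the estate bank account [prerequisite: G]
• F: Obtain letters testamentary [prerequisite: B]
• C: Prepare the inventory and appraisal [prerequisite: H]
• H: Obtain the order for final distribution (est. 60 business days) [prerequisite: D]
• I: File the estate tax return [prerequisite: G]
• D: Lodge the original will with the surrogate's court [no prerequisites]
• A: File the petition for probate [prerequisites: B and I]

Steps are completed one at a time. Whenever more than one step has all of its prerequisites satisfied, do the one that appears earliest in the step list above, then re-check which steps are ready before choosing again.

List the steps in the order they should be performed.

Nothing is required for E and D. E is listed earlier → E first.
Next only D has its prerequisites met → D.
H needed D, now all done → H.
C is the only step now ready → C.
G needed E and C, now all done → G.
Ready: B and I. B is listed earlier → B.
Now F and I have their prerequisites met. F is listed earlier, so F next.
That leaves I as the only ready step → I.
That leaves A as the only ready step → A.

E → D → H → C → G → B → F → I → A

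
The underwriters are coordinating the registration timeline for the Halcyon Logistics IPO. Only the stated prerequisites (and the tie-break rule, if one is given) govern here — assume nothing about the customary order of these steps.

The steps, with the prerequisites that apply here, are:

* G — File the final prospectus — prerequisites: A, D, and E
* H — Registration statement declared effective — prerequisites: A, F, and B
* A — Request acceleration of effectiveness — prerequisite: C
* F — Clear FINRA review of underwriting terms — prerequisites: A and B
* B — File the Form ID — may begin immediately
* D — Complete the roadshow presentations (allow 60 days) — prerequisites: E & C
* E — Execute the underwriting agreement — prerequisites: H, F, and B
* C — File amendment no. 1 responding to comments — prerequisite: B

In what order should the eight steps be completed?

B C A F H E D G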